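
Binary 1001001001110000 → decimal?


Positional values:
Bit 4: 1 × 2^4 = 16
Bit 5: 1 × 2^5 = 32
Bit 6: 1 × 2^6 = 64
Bit 9: 1 × 2^9 = 512
Bit 12: 1 × 2^12 = 4096
Bit 15: 1 × 2^15 = 32768
Sum = 16 + 32 + 64 + 512 + 4096 + 32768
= 37488


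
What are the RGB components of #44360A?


Hex: #44360A
R = 44₁₆ = 68
G = 36₁₆ = 54
B = 0A₁₆ = 10
= RGB(68, 54, 10)


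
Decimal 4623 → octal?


Divide by 8 repeatedly:
4623 ÷ 8 = 577 remainder 7
577 ÷ 8 = 72 remainder 1
72 ÷ 8 = 9 remainder 0
9 ÷ 8 = 1 remainder 1
1 ÷ 8 = 0 remainder 1
Reading remainders bottom-up:
= 0o11017


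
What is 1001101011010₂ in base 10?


Positional values:
Bit 1: 1 × 2^1 = 2
Bit 3: 1 × 2^3 = 8
Bit 4: 1 × 2^4 = 16
Bit 6: 1 × 2^6 = 64
Bit 8: 1 × 2^8 = 256
Bit 9: 1 × 2^9 = 512
Bit 12: 1 × 2^12 = 4096
Sum = 2 + 8 + 16 + 64 + 256 + 512 + 4096
= 4954


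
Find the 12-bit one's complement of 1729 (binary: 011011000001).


Original: 011011000001
Invert all bits:
  bit 0: 0 → 1
  bit 1: 1 → 0
  bit 2: 1 → 0
  bit 3: 0 → 1
  bit 4: 1 → 0
  bit 5: 1 → 0
  bit 6: 0 → 1
  bit 7: 0 → 1
  bit 8: 0 → 1
  bit 9: 0 → 1
  bit 10: 0 → 1
  bit 11: 1 → 0
= 100100111110


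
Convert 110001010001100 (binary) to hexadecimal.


Group into 4-bit nibbles: 0110001010001100
  0110 = 6
  0010 = 2
  1000 = 8
  1100 = C
= 0x628C


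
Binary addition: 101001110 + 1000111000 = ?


Align and add column by column (LSB to MSB, carry propagating):
  00101001110
+ 01000111000
  -----------
  col 0: 0 + 0 + 0 (carry in) = 0 → bit 0, carry out 0
  col 1: 1 + 0 + 0 (carry in) = 1 → bit 1, carry out 0
  col 2: 1 + 0 + 0 (carry in) = 1 → bit 1, carry out 0
  col 3: 1 + 1 + 0 (carry in) = 2 → bit 0, carry out 1
  col 4: 0 + 1 + 1 (carry in) = 2 → bit 0, carry out 1
  col 5: 0 + 1 + 1 (carry in) = 2 → bit 0, carry out 1
  col 6: 1 + 0 + 1 (carry in) = 2 → bit 0, carry out 1
  col 7: 0 + 0 + 1 (carry in) = 1 → bit 1, carry out 0
  col 8: 1 + 0 + 0 (carry in) = 1 → bit 1, carry out 0
  col 9: 0 + 1 + 0 (carry in) = 1 → bit 1, carry out 0
  col 10: 0 + 0 + 0 (carry in) = 0 → bit 0, carry out 0
Reading bits MSB→LSB: 01110000110
Strip leading zeros: 1110000110
= 1110000110


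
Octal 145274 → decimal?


Positional values:
Position 0: 4 × 8^0 = 4
Position 1: 7 × 8^1 = 56
Position 2: 2 × 8^2 = 128
Position 3: 5 × 8^3 = 2560
Position 4: 4 × 8^4 = 16384
Position 5: 1 × 8^5 = 32768
Sum = 4 + 56 + 128 + 2560 + 16384 + 32768
= 51900


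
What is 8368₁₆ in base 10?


Positional values:
Position 0: 8 × 16^0 = 8 × 1 = 8
Position 1: 6 × 16^1 = 6 × 16 = 96
Position 2: 3 × 16^2 = 3 × 256 = 768
Position 3: 8 × 16^3 = 8 × 4096 = 32768
Sum = 8 + 96 + 768 + 32768
= 33640


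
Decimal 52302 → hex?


Divide by 16 repeatedly:
52302 ÷ 16 = 3268 remainder 14 (E)
3268 ÷ 16 = 204 remainder 4 (4)
204 ÷ 16 = 12 remainder 12 (C)
12 ÷ 16 = 0 remainder 12 (C)
Reading remainders bottom-up:
= 0xCC4E


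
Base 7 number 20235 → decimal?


Positional values (base 7):
  5 × 7^0 = 5 × 1 = 5
  3 × 7^1 = 3 × 7 = 21
  2 × 7^2 = 2 × 49 = 98
  0 × 7^3 = 0 × 343 = 0
  2 × 7^4 = 2 × 2401 = 4802
Sum = 5 + 21 + 98 + 0 + 4802
= 4926


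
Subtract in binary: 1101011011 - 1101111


Align and subtract column by column (LSB to MSB, borrowing when needed):
  1101011011
- 0001101111
  ----------
  col 0: (1 - 0 borrow-in) - 1 → 1 - 1 = 0, borrow out 0
  col 1: (1 - 0 borrow-in) - 1 → 1 - 1 = 0, borrow out 0
  col 2: (0 - 0 borrow-in) - 1 → borrow from next column: (0+2) - 1 = 1, borrow out 1
  col 3: (1 - 1 borrow-in) - 1 → borrow from next column: (0+2) - 1 = 1, borrow out 1
  col 4: (1 - 1 borrow-in) - 0 → 0 - 0 = 0, borrow out 0
  col 5: (0 - 0 borrow-in) - 1 → borrow from next column: (0+2) - 1 = 1, borrow out 1
  col 6: (1 - 1 borrow-in) - 1 → borrow from next column: (0+2) - 1 = 1, borrow out 1
  col 7: (0 - 1 borrow-in) - 0 → borrow from next column: (-1+2) - 0 = 1, borrow out 1
  col 8: (1 - 1 borrow-in) - 0 → 0 - 0 = 0, borrow out 0
  col 9: (1 - 0 borrow-in) - 0 → 1 - 0 = 1, borrow out 0
Reading bits MSB→LSB: 1011101100
Strip leading zeros: 1011101100
= 1011101100


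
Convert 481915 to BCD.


Each digit → 4-bit binary:
  4 → 0100
  8 → 1000
  1 → 0001
  9 → 1001
  1 → 0001
  5 → 0101
= 0100 1000 0001 1001 0001 0101


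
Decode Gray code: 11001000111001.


Gray code: 11001000111001
MSB stays the same: 1
Each subsequent bit = prev_binary XOR current_gray:
  B[1] = 1 XOR 1 = 0
  B[2] = 0 XOR 0 = 0
  B[3] = 0 XOR 0 = 0
  B[4] = 0 XOR 1 = 1
  B[5] = 1 XOR 0 = 1
  B[6] = 1 XOR 0 = 1
  B[7] = 1 XOR 0 = 1
  B[8] = 1 XOR 1 = 0
  B[9] = 0 XOR 1 = 1
  B[10] = 1 XOR 1 = 0
  B[11] = 0 XOR 0 = 0
  B[12] = 0 XOR 0 = 0
  B[13] = 0 XOR 1 = 1
= 10001111010001 (9169 decimal)


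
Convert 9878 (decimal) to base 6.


Divide by 6 repeatedly:
9878 ÷ 6 = 1646 remainder 2
1646 ÷ 6 = 274 remainder 2
274 ÷ 6 = 45 remainder 4
45 ÷ 6 = 7 remainder 3
7 ÷ 6 = 1 remainder 1
1 ÷ 6 = 0 remainder 1
Reading remainders bottom-up:
= 113422


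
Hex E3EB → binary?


Each hex digit → 4 binary bits:
  E = 1110
  3 = 0011
  E = 1110
  B = 1011
Concatenate: 1110 0011 1110 1011
= 1110001111101011


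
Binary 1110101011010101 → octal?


Group into 3-bit groups: 001110101011010101
  001 = 1
  110 = 6
  101 = 5
  011 = 3
  010 = 2
  101 = 5
= 0o165325


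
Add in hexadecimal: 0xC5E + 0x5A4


Align and add column by column (LSB to MSB, each column mod 16 with carry):
  0C5E
+ 05A4
  ----
  col 0: E(14) + 4(4) + 0 (carry in) = 18 → 2(2), carry out 1
  col 1: 5(5) + A(10) + 1 (carry in) = 16 → 0(0), carry out 1
  col 2: C(12) + 5(5) + 1 (carry in) = 18 → 2(2), carry out 1
  col 3: 0(0) + 0(0) + 1 (carry in) = 1 → 1(1), carry out 0
Reading digits MSB→LSB: 1202
Strip leading zeros: 1202
= 0x1202


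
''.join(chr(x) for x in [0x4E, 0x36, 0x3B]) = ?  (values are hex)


Codes (hex): 0x4E 0x36 0x3B
Per-code ASCII lookup:
  0x4E = 78  (range 65-90: uppercase, 78 - 65 = 13) → 'N'
  0x36 = 54  (range 48-57: digits, 54 - 48 = 6) → '6'
  0x3B = 59  (special character) → ';'
= 'N6;'


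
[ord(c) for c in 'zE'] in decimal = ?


String: 'zE'  (2 characters)
Per-character ASCII lookup:
  'z': lowercase starts at 97: 'z' = 97 + 25 = 122
  'E': uppercase starts at 65: 'E' = 65 + 4 = 69
= 122 69


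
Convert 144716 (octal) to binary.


Each octal digit → 3 binary bits:
  1 = 001
  4 = 100
  4 = 100
  7 = 111
  1 = 001
  6 = 110
Concatenate: 001 100 100 111 001 110
= 001100100111001110


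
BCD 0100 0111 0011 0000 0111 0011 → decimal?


Each 4-bit group → digit:
  0100 → 4
  0111 → 7
  0011 → 3
  0000 → 0
  0111 → 7
  0011 → 3
= 473073


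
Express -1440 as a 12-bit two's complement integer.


Original: 010110100000
Step 1 - Invert all bits: 101001011111
Step 2 - Add 1: 101001011111 + 1
= 101001100000 (represents -1440)


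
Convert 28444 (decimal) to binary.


Divide by 2 repeatedly:
28444 ÷ 2 = 14222 remainder 0
14222 ÷ 2 = 7111 remainder 0
7111 ÷ 2 = 3555 remainder 1
3555 ÷ 2 = 1777 remainder 1
1777 ÷ 2 = 888 remainder 1
888 ÷ 2 = 444 remainder 0
444 ÷ 2 = 222 remainder 0
222 ÷ 2 = 111 remainder 0
111 ÷ 2 = 55 remainder 1
55 ÷ 2 = 27 remainder 1
27 ÷ 2 = 13 remainder 1
13 ÷ 2 = 6 remainder 1
6 ÷ 2 = 3 remainder 0
3 ÷ 2 = 1 remainder 1
1 ÷ 2 = 0 remainder 1
Reading remainders bottom-up:
= 110111100011100


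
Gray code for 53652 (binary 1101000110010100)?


Binary: 1101000110010100
Gray code: G = B XOR (B >> 1)
B >> 1 = 0110100011001010
1101000110010100 XOR 0110100011001010:
  1 XOR 0 = 1
  1 XOR 1 = 0
  0 XOR 1 = 1
  1 XOR 0 = 1
  0 XOR 1 = 1
  0 XOR 0 = 0
  0 XOR 0 = 0
  1 XOR 0 = 1
  1 XOR 1 = 0
  0 XOR 1 = 1
  0 XOR 0 = 0
  1 XOR 0 = 1
  0 XOR 1 = 1
  1 XOR 0 = 1
  0 XOR 1 = 1
  0 XOR 0 = 0
= 1011100101011110


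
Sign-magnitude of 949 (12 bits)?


Sign bit: 0 (positive)
Magnitude: 949 = 01110110101
= 001110110101


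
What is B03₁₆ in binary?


Each hex digit → 4 binary bits:
  B = 1011
  0 = 0000
  3 = 0011
Concatenate: 1011 0000 0011
= 101100000011


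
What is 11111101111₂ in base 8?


Group into 3-bit groups: 011111101111
  011 = 3
  111 = 7
  101 = 5
  111 = 7
= 0o3757


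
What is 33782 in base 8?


Divide by 8 repeatedly:
33782 ÷ 8 = 4222 remainder 6
4222 ÷ 8 = 527 remainder 6
527 ÷ 8 = 65 remainder 7
65 ÷ 8 = 8 remainder 1
8 ÷ 8 = 1 remainder 0
1 ÷ 8 = 0 remainder 1
Reading remainders bottom-up:
= 0o101766


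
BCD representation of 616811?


Each digit → 4-bit binary:
  6 → 0110
  1 → 0001
  6 → 0110
  8 → 1000
  1 → 0001
  1 → 0001
= 0110 0001 0110 1000 0001 0001


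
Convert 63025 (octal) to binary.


Each octal digit → 3 binary bits:
  6 = 110
  3 = 011
  0 = 000
  2 = 010
  5 = 101
Concatenate: 110 011 000 010 101
= 110011000010101


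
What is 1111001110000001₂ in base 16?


Group into 4-bit nibbles: 1111001110000001
  1111 = F
  0011 = 3
  1000 = 8
  0001 = 1
= 0xF381


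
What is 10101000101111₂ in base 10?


Positional values:
Bit 0: 1 × 2^0 = 1
Bit 1: 1 × 2^1 = 2
Bit 2: 1 × 2^2 = 4
Bit 3: 1 × 2^3 = 8
Bit 5: 1 × 2^5 = 32
Bit 9: 1 × 2^9 = 512
Bit 11: 1 × 2^11 = 2048
Bit 13: 1 × 2^13 = 8192
Sum = 1 + 2 + 4 + 8 + 32 + 512 + 2048 + 8192
= 10799


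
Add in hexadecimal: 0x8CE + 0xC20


Align and add column by column (LSB to MSB, each column mod 16 with carry):
  08CE
+ 0C20
  ----
  col 0: E(14) + 0(0) + 0 (carry in) = 14 → E(14), carry out 0
  col 1: C(12) + 2(2) + 0 (carry in) = 14 → E(14), carry out 0
  col 2: 8(8) + C(12) + 0 (carry in) = 20 → 4(4), carry out 1
  col 3: 0(0) + 0(0) + 1 (carry in) = 1 → 1(1), carry out 0
Reading digits MSB→LSB: 14EE
Strip leading zeros: 14EE
= 0x14EE


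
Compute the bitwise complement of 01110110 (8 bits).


Original: 01110110
Invert all bits:
  bit 0: 0 → 1
  bit 1: 1 → 0
  bit 2: 1 → 0
  bit 3: 1 → 0
  bit 4: 0 → 1
  bit 5: 1 → 0
  bit 6: 1 → 0
  bit 7: 0 → 1
= 10001001


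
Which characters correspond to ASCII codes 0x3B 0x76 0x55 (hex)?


Codes (hex): 0x3B 0x76 0x55
Per-code ASCII lookup:
  0x3B = 59  (special character) → ';'
  0x76 = 118  (range 97-122: lowercase, 118 - 97 = 21) → 'v'
  0x55 = 85  (range 65-90: uppercase, 85 - 65 = 20) → 'U'
= ';vU'


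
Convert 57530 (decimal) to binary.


Divide by 2 repeatedly:
57530 ÷ 2 = 28765 remainder 0
28765 ÷ 2 = 14382 remainder 1
14382 ÷ 2 = 7191 remainder 0
7191 ÷ 2 = 3595 remainder 1
3595 ÷ 2 = 1797 remainder 1
1797 ÷ 2 = 898 remainder 1
898 ÷ 2 = 449 remainder 0
449 ÷ 2 = 224 remainder 1
224 ÷ 2 = 112 remainder 0
112 ÷ 2 = 56 remainder 0
56 ÷ 2 = 28 remainder 0
28 ÷ 2 = 14 remainder 0
14 ÷ 2 = 7 remainder 0
7 ÷ 2 = 3 remainder 1
3 ÷ 2 = 1 remainder 1
1 ÷ 2 = 0 remainder 1
Reading remainders bottom-up:
= 1110000010111010


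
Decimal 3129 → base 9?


Divide by 9 repeatedly:
3129 ÷ 9 = 347 remainder 6
347 ÷ 9 = 38 remainder 5
38 ÷ 9 = 4 remainder 2
4 ÷ 9 = 0 remainder 4
Reading remainders bottom-up:
= 4256


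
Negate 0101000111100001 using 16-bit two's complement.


Original: 0101000111100001
Step 1 - Invert all bits: 1010111000011110
Step 2 - Add 1: 1010111000011110 + 1
= 1010111000011111 (represents -20961)


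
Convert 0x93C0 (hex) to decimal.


Positional values:
Position 0: 0 × 16^0 = 0 × 1 = 0
Position 1: C × 16^1 = 12 × 16 = 192
Position 2: 3 × 16^2 = 3 × 256 = 768
Position 3: 9 × 16^3 = 9 × 4096 = 36864
Sum = 0 + 192 + 768 + 36864
= 37824


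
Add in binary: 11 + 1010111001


Align and add column by column (LSB to MSB, carry propagating):
  00000000011
+ 01010111001
  -----------
  col 0: 1 + 1 + 0 (carry in) = 2 → bit 0, carry out 1
  col 1: 1 + 0 + 1 (carry in) = 2 → bit 0, carry out 1
  col 2: 0 + 0 + 1 (carry in) = 1 → bit 1, carry out 0
  col 3: 0 + 1 + 0 (carry in) = 1 → bit 1, carry out 0
  col 4: 0 + 1 + 0 (carry in) = 1 → bit 1, carry out 0
  col 5: 0 + 1 + 0 (carry in) = 1 → bit 1, carry out 0
  col 6: 0 + 0 + 0 (carry in) = 0 → bit 0, carry out 0
  col 7: 0 + 1 + 0 (carry in) = 1 → bit 1, carry out 0
  col 8: 0 + 0 + 0 (carry in) = 0 → bit 0, carry out 0
  col 9: 0 + 1 + 0 (carry in) = 1 → bit 1, carry out 0
  col 10: 0 + 0 + 0 (carry in) = 0 → bit 0, carry out 0
Reading bits MSB→LSB: 01010111100
Strip leading zeros: 1010111100
= 1010111100


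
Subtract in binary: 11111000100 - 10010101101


Align and subtract column by column (LSB to MSB, borrowing when needed):
  11111000100
- 10010101101
  -----------
  col 0: (0 - 0 borrow-in) - 1 → borrow from next column: (0+2) - 1 = 1, borrow out 1
  col 1: (0 - 1 borrow-in) - 0 → borrow from next column: (-1+2) - 0 = 1, borrow out 1
  col 2: (1 - 1 borrow-in) - 1 → borrow from next column: (0+2) - 1 = 1, borrow out 1
  col 3: (0 - 1 borrow-in) - 1 → borrow from next column: (-1+2) - 1 = 0, borrow out 1
  col 4: (0 - 1 borrow-in) - 0 → borrow from next column: (-1+2) - 0 = 1, borrow out 1
  col 5: (0 - 1 borrow-in) - 1 → borrow from next column: (-1+2) - 1 = 0, borrow out 1
  col 6: (1 - 1 borrow-in) - 0 → 0 - 0 = 0, borrow out 0
  col 7: (1 - 0 borrow-in) - 1 → 1 - 1 = 0, borrow out 0
  col 8: (1 - 0 borrow-in) - 0 → 1 - 0 = 1, borrow out 0
  col 9: (1 - 0 borrow-in) - 0 → 1 - 0 = 1, borrow out 0
  col 10: (1 - 0 borrow-in) - 1 → 1 - 1 = 0, borrow out 0
Reading bits MSB→LSB: 01100010111
Strip leading zeros: 1100010111
= 1100010111


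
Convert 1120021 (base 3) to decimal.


Positional values (base 3):
  1 × 3^0 = 1 × 1 = 1
  2 × 3^1 = 2 × 3 = 6
  0 × 3^2 = 0 × 9 = 0
  0 × 3^3 = 0 × 27 = 0
  2 × 3^4 = 2 × 81 = 162
  1 × 3^5 = 1 × 243 = 243
  1 × 3^6 = 1 × 729 = 729
Sum = 1 + 6 + 0 + 0 + 162 + 243 + 729
= 1141


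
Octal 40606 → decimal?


Positional values:
Position 0: 6 × 8^0 = 6
Position 1: 0 × 8^1 = 0
Position 2: 6 × 8^2 = 384
Position 3: 0 × 8^3 = 0
Position 4: 4 × 8^4 = 16384
Sum = 6 + 0 + 384 + 0 + 16384
= 16774


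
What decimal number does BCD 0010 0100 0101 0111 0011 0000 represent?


Each 4-bit group → digit:
  0010 → 2
  0100 → 4
  0101 → 5
  0111 → 7
  0011 → 3
  0000 → 0
= 245730


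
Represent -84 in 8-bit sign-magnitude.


Sign bit: 1 (negative)
Magnitude: 84 = 1010100
= 11010100


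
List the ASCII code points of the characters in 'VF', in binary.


String: 'VF'  (2 characters)
Per-character ASCII lookup:
  'V': uppercase starts at 65: 'V' = 65 + 21 = 86 → 1010110
  'F': uppercase starts at 65: 'F' = 65 + 5 = 70 → 1000110
= 1010110 1000110


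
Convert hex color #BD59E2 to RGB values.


Hex: #BD59E2
R = BD₁₆ = 189
G = 59₁₆ = 89
B = E2₁₆ = 226
= RGB(189, 89, 226)


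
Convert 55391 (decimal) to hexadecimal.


Divide by 16 repeatedly:
55391 ÷ 16 = 3461 remainder 15 (F)
3461 ÷ 16 = 216 remainder 5 (5)
216 ÷ 16 = 13 remainder 8 (8)
13 ÷ 16 = 0 remainder 13 (D)
Reading remainders bottom-up:
= 0xD85F


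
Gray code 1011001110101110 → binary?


Gray code: 1011001110101110
MSB stays the same: 1
Each subsequent bit = prev_binary XOR current_gray:
  B[1] = 1 XOR 0 = 1
  B[2] = 1 XOR 1 = 0
  B[3] = 0 XOR 1 = 1
  B[4] = 1 XOR 0 = 1
  B[5] = 1 XOR 0 = 1
  B[6] = 1 XOR 1 = 0
  B[7] = 0 XOR 1 = 1
  B[8] = 1 XOR 1 = 0
  B[9] = 0 XOR 0 = 0
  B[10] = 0 XOR 1 = 1
  B[11] = 1 XOR 0 = 1
  B[12] = 1 XOR 1 = 0
  B[13] = 0 XOR 1 = 1
  B[14] = 1 XOR 1 = 0
  B[15] = 0 XOR 0 = 0
= 1101110100110100 (56628 decimal)


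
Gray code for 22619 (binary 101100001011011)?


Binary: 101100001011011
Gray code: G = B XOR (B >> 1)
B >> 1 = 010110000101101
101100001011011 XOR 010110000101101:
  1 XOR 0 = 1
  0 XOR 1 = 1
  1 XOR 0 = 1
  1 XOR 1 = 0
  0 XOR 1 = 1
  0 XOR 0 = 0
  0 XOR 0 = 0
  0 XOR 0 = 0
  1 XOR 0 = 1
  0 XOR 1 = 1
  1 XOR 0 = 1
  1 XOR 1 = 0
  0 XOR 1 = 1
  1 XOR 0 = 1
  1 XOR 1 = 0
= 111010001110110


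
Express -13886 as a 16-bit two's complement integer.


Original: 0011011000111110
Step 1 - Invert all bits: 1100100111000001
Step 2 - Add 1: 1100100111000001 + 1
= 1100100111000010 (represents -13886)


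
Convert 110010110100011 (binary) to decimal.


Positional values:
Bit 0: 1 × 2^0 = 1
Bit 1: 1 × 2^1 = 2
Bit 5: 1 × 2^5 = 32
Bit 7: 1 × 2^7 = 128
Bit 8: 1 × 2^8 = 256
Bit 10: 1 × 2^10 = 1024
Bit 13: 1 × 2^13 = 8192
Bit 14: 1 × 2^14 = 16384
Sum = 1 + 2 + 32 + 128 + 256 + 1024 + 8192 + 16384
= 26019


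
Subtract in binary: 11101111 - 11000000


Align and subtract column by column (LSB to MSB, borrowing when needed):
  11101111
- 11000000
  --------
  col 0: (1 - 0 borrow-in) - 0 → 1 - 0 = 1, borrow out 0
  col 1: (1 - 0 borrow-in) - 0 → 1 - 0 = 1, borrow out 0
  col 2: (1 - 0 borrow-in) - 0 → 1 - 0 = 1, borrow out 0
  col 3: (1 - 0 borrow-in) - 0 → 1 - 0 = 1, borrow out 0
  col 4: (0 - 0 borrow-in) - 0 → 0 - 0 = 0, borrow out 0
  col 5: (1 - 0 borrow-in) - 0 → 1 - 0 = 1, borrow out 0
  col 6: (1 - 0 borrow-in) - 1 → 1 - 1 = 0, borrow out 0
  col 7: (1 - 0 borrow-in) - 1 → 1 - 1 = 0, borrow out 0
Reading bits MSB→LSB: 00101111
Strip leading zeros: 101111
= 101111


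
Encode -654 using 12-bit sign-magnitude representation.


Sign bit: 1 (negative)
Magnitude: 654 = 01010001110
= 101010001110


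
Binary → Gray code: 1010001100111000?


Binary: 1010001100111000
Gray code: G = B XOR (B >> 1)
B >> 1 = 0101000110011100
1010001100111000 XOR 0101000110011100:
  1 XOR 0 = 1
  0 XOR 1 = 1
  1 XOR 0 = 1
  0 XOR 1 = 1
  0 XOR 0 = 0
  0 XOR 0 = 0
  1 XOR 0 = 1
  1 XOR 1 = 0
  0 XOR 1 = 1
  0 XOR 0 = 0
  1 XOR 0 = 1
  1 XOR 1 = 0
  1 XOR 1 = 0
  0 XOR 1 = 1
  0 XOR 0 = 0
  0 XOR 0 = 0
= 1111001010100100


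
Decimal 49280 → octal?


Divide by 8 repeatedly:
49280 ÷ 8 = 6160 remainder 0
6160 ÷ 8 = 770 remainder 0
770 ÷ 8 = 96 remainder 2
96 ÷ 8 = 12 remainder 0
12 ÷ 8 = 1 remainder 4
1 ÷ 8 = 0 remainder 1
Reading remainders bottom-up:
= 0o140200


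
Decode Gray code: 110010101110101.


Gray code: 110010101110101
MSB stays the same: 1
Each subsequent bit = prev_binary XOR current_gray:
  B[1] = 1 XOR 1 = 0
  B[2] = 0 XOR 0 = 0
  B[3] = 0 XOR 0 = 0
  B[4] = 0 XOR 1 = 1
  B[5] = 1 XOR 0 = 1
  B[6] = 1 XOR 1 = 0
  B[7] = 0 XOR 0 = 0
  B[8] = 0 XOR 1 = 1
  B[9] = 1 XOR 1 = 0
  B[10] = 0 XOR 1 = 1
  B[11] = 1 XOR 0 = 1
  B[12] = 1 XOR 1 = 0
  B[13] = 0 XOR 0 = 0
  B[14] = 0 XOR 1 = 1
= 100011001011001 (18009 decimal)


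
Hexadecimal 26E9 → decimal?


Positional values:
Position 0: 9 × 16^0 = 9 × 1 = 9
Position 1: E × 16^1 = 14 × 16 = 224
Position 2: 6 × 16^2 = 6 × 256 = 1536
Position 3: 2 × 16^3 = 2 × 4096 = 8192
Sum = 9 + 224 + 1536 + 8192
= 9961


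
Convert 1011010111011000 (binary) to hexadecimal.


Group into 4-bit nibbles: 1011010111011000
  1011 = B
  0101 = 5
  1101 = D
  1000 = 8
= 0xB5D8


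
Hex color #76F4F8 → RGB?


Hex: #76F4F8
R = 76₁₆ = 118
G = F4₁₆ = 244
B = F8₁₆ = 248
= RGB(118, 244, 248)


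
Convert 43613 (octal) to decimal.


Positional values:
Position 0: 3 × 8^0 = 3
Position 1: 1 × 8^1 = 8
Position 2: 6 × 8^2 = 384
Position 3: 3 × 8^3 = 1536
Position 4: 4 × 8^4 = 16384
Sum = 3 + 8 + 384 + 1536 + 16384
= 18315


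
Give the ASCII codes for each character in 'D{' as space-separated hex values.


String: 'D{'  (2 characters)
Per-character ASCII lookup:
  'D': uppercase starts at 65: 'D' = 65 + 3 = 68 → 0x44
  '{': special character: '{' = 123 → 0x7B
= 0x44 0x7B


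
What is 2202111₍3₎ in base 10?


Positional values (base 3):
  1 × 3^0 = 1 × 1 = 1
  1 × 3^1 = 1 × 3 = 3
  1 × 3^2 = 1 × 9 = 9
  2 × 3^3 = 2 × 27 = 54
  0 × 3^4 = 0 × 81 = 0
  2 × 3^5 = 2 × 243 = 486
  2 × 3^6 = 2 × 729 = 1458
Sum = 1 + 3 + 9 + 54 + 0 + 486 + 1458
= 2011


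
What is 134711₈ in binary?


Each octal digit → 3 binary bits:
  1 = 001
  3 = 011
  4 = 100
  7 = 111
  1 = 001
  1 = 001
Concatenate: 001 011 100 111 001 001
= 001011100111001001


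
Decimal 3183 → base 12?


Divide by 12 repeatedly:
3183 ÷ 12 = 265 remainder 3
265 ÷ 12 = 22 remainder 1
22 ÷ 12 = 1 remainder 10
1 ÷ 12 = 0 remainder 1
Reading remainders bottom-up:
= 1A13


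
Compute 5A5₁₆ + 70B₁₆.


Align and add column by column (LSB to MSB, each column mod 16 with carry):
  05A5
+ 070B
  ----
  col 0: 5(5) + B(11) + 0 (carry in) = 16 → 0(0), carry out 1
  col 1: A(10) + 0(0) + 1 (carry in) = 11 → B(11), carry out 0
  col 2: 5(5) + 7(7) + 0 (carry in) = 12 → C(12), carry out 0
  col 3: 0(0) + 0(0) + 0 (carry in) = 0 → 0(0), carry out 0
Reading digits MSB→LSB: 0CB0
Strip leading zeros: CB0
= 0xCB0


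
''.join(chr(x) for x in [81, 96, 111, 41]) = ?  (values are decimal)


Codes (decimal): 81 96 111 41
Per-code ASCII lookup:
  81  (range 65-90: uppercase, 81 - 65 = 16) → 'Q'
  96  (special character) → '`'
  111  (range 97-122: lowercase, 111 - 97 = 14) → 'o'
  41  (special character) → ')'
= 'Q`o)'


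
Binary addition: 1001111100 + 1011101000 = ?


Align and add column by column (LSB to MSB, carry propagating):
  01001111100
+ 01011101000
  -----------
  col 0: 0 + 0 + 0 (carry in) = 0 → bit 0, carry out 0
  col 1: 0 + 0 + 0 (carry in) = 0 → bit 0, carry out 0
  col 2: 1 + 0 + 0 (carry in) = 1 → bit 1, carry out 0
  col 3: 1 + 1 + 0 (carry in) = 2 → bit 0, carry out 1
  col 4: 1 + 0 + 1 (carry in) = 2 → bit 0, carry out 1
  col 5: 1 + 1 + 1 (carry in) = 3 → bit 1, carry out 1
  col 6: 1 + 1 + 1 (carry in) = 3 → bit 1, carry out 1
  col 7: 0 + 1 + 1 (carry in) = 2 → bit 0, carry out 1
  col 8: 0 + 0 + 1 (carry in) = 1 → bit 1, carry out 0
  col 9: 1 + 1 + 0 (carry in) = 2 → bit 0, carry out 1
  col 10: 0 + 0 + 1 (carry in) = 1 → bit 1, carry out 0
Reading bits MSB→LSB: 10101100100
Strip leading zeros: 10101100100
= 10101100100


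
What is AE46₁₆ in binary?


Each hex digit → 4 binary bits:
  A = 1010
  E = 1110
  4 = 0100
  6 = 0110
Concatenate: 1010 1110 0100 0110
= 1010111001000110


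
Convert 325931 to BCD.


Each digit → 4-bit binary:
  3 → 0011
  2 → 0010
  5 → 0101
  9 → 1001
  3 → 0011
  1 → 0001
= 0011 0010 0101 1001 0011 0001


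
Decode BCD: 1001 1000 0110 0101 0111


Each 4-bit group → digit:
  1001 → 9
  1000 → 8
  0110 → 6
  0101 → 5
  0111 → 7
= 98657


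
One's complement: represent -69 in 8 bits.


Original: 01000101
Invert all bits:
  bit 0: 0 → 1
  bit 1: 1 → 0
  bit 2: 0 → 1
  bit 3: 0 → 1
  bit 4: 0 → 1
  bit 5: 1 → 0
  bit 6: 0 → 1
  bit 7: 1 → 0
= 10111010


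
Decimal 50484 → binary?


Divide by 2 repeatedly:
50484 ÷ 2 = 25242 remainder 0
25242 ÷ 2 = 12621 remainder 0
12621 ÷ 2 = 6310 remainder 1
6310 ÷ 2 = 3155 remainder 0
3155 ÷ 2 = 1577 remainder 1
1577 ÷ 2 = 788 remainder 1
788 ÷ 2 = 394 remainder 0
394 ÷ 2 = 197 remainder 0
197 ÷ 2 = 98 remainder 1
98 ÷ 2 = 49 remainder 0
49 ÷ 2 = 24 remainder 1
24 ÷ 2 = 12 remainder 0
12 ÷ 2 = 6 remainder 0
6 ÷ 2 = 3 remainder 0
3 ÷ 2 = 1 remainder 1
1 ÷ 2 = 0 remainder 1
Reading remainders bottom-up:
= 1100010100110100


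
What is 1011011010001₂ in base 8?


Group into 3-bit groups: 001011011010001
  001 = 1
  011 = 3
  011 = 3
  010 = 2
  001 = 1
= 0o13321


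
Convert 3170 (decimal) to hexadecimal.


Divide by 16 repeatedly:
3170 ÷ 16 = 198 remainder 2 (2)
198 ÷ 16 = 12 remainder 6 (6)
12 ÷ 16 = 0 remainder 12 (C)
Reading remainders bottom-up:
= 0xC62


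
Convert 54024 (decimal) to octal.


Divide by 8 repeatedly:
54024 ÷ 8 = 6753 remainder 0
6753 ÷ 8 = 844 remainder 1
844 ÷ 8 = 105 remainder 4
105 ÷ 8 = 13 remainder 1
13 ÷ 8 = 1 remainder 5
1 ÷ 8 = 0 remainder 1
Reading remainders bottom-up:
= 0o151410


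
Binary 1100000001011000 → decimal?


Positional values:
Bit 3: 1 × 2^3 = 8
Bit 4: 1 × 2^4 = 16
Bit 6: 1 × 2^6 = 64
Bit 14: 1 × 2^14 = 16384
Bit 15: 1 × 2^15 = 32768
Sum = 8 + 16 + 64 + 16384 + 32768
= 49240


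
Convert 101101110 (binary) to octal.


Group into 3-bit groups: 101101110
  101 = 5
  101 = 5
  110 = 6
= 0o556


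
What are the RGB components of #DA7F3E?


Hex: #DA7F3E
R = DA₁₆ = 218
G = 7F₁₆ = 127
B = 3E₁₆ = 62
= RGB(218, 127, 62)


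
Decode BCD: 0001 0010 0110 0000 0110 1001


Each 4-bit group → digit:
  0001 → 1
  0010 → 2
  0110 → 6
  0000 → 0
  0110 → 6
  1001 → 9
= 126069


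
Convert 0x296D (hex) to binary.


Each hex digit → 4 binary bits:
  2 = 0010
  9 = 1001
  6 = 0110
  D = 1101
Concatenate: 0010 1001 0110 1101
= 0010100101101101


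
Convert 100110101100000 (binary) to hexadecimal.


Group into 4-bit nibbles: 0100110101100000
  0100 = 4
  1101 = D
  0110 = 6
  0000 = 0
= 0x4D60


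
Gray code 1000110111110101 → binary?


Gray code: 1000110111110101
MSB stays the same: 1
Each subsequent bit = prev_binary XOR current_gray:
  B[1] = 1 XOR 0 = 1
  B[2] = 1 XOR 0 = 1
  B[3] = 1 XOR 0 = 1
  B[4] = 1 XOR 1 = 0
  B[5] = 0 XOR 1 = 1
  B[6] = 1 XOR 0 = 1
  B[7] = 1 XOR 1 = 0
  B[8] = 0 XOR 1 = 1
  B[9] = 1 XOR 1 = 0
  B[10] = 0 XOR 1 = 1
  B[11] = 1 XOR 1 = 0
  B[12] = 0 XOR 0 = 0
  B[13] = 0 XOR 1 = 1
  B[14] = 1 XOR 0 = 1
  B[15] = 1 XOR 1 = 0
= 1111011010100110 (63142 decimal)


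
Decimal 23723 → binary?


Divide by 2 repeatedly:
23723 ÷ 2 = 11861 remainder 1
11861 ÷ 2 = 5930 remainder 1
5930 ÷ 2 = 2965 remainder 0
2965 ÷ 2 = 1482 remainder 1
1482 ÷ 2 = 741 remainder 0
741 ÷ 2 = 370 remainder 1
370 ÷ 2 = 185 remainder 0
185 ÷ 2 = 92 remainder 1
92 ÷ 2 = 46 remainder 0
46 ÷ 2 = 23 remainder 0
23 ÷ 2 = 11 remainder 1
11 ÷ 2 = 5 remainder 1
5 ÷ 2 = 2 remainder 1
2 ÷ 2 = 1 remainder 0
1 ÷ 2 = 0 remainder 1
Reading remainders bottom-up:
= 101110010101011


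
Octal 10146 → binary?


Each octal digit → 3 binary bits:
  1 = 001
  0 = 000
  1 = 001
  4 = 100
  6 = 110
Concatenate: 001 000 001 100 110
= 001000001100110


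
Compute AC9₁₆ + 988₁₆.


Align and add column by column (LSB to MSB, each column mod 16 with carry):
  0AC9
+ 0988
  ----
  col 0: 9(9) + 8(8) + 0 (carry in) = 17 → 1(1), carry out 1
  col 1: C(12) + 8(8) + 1 (carry in) = 21 → 5(5), carry out 1
  col 2: A(10) + 9(9) + 1 (carry in) = 20 → 4(4), carry out 1
  col 3: 0(0) + 0(0) + 1 (carry in) = 1 → 1(1), carry out 0
Reading digits MSB→LSB: 1451
Strip leading zeros: 1451
= 0x1451


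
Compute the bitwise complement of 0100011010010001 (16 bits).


Original: 0100011010010001
Invert all bits:
  bit 0: 0 → 1
  bit 1: 1 → 0
  bit 2: 0 → 1
  bit 3: 0 → 1
  bit 4: 0 → 1
  bit 5: 1 → 0
  bit 6: 1 → 0
  bit 7: 0 → 1
  bit 8: 1 → 0
  bit 9: 0 → 1
  bit 10: 0 → 1
  bit 11: 1 → 0
  bit 12: 0 → 1
  bit 13: 0 → 1
  bit 14: 0 → 1
  bit 15: 1 → 0
= 1011100101101110


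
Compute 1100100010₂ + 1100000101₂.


Align and add column by column (LSB to MSB, carry propagating):
  01100100010
+ 01100000101
  -----------
  col 0: 0 + 1 + 0 (carry in) = 1 → bit 1, carry out 0
  col 1: 1 + 0 + 0 (carry in) = 1 → bit 1, carry out 0
  col 2: 0 + 1 + 0 (carry in) = 1 → bit 1, carry out 0
  col 3: 0 + 0 + 0 (carry in) = 0 → bit 0, carry out 0
  col 4: 0 + 0 + 0 (carry in) = 0 → bit 0, carry out 0
  col 5: 1 + 0 + 0 (carry in) = 1 → bit 1, carry out 0
  col 6: 0 + 0 + 0 (carry in) = 0 → bit 0, carry out 0
  col 7: 0 + 0 + 0 (carry in) = 0 → bit 0, carry out 0
  col 8: 1 + 1 + 0 (carry in) = 2 → bit 0, carry out 1
  col 9: 1 + 1 + 1 (carry in) = 3 → bit 1, carry out 1
  col 10: 0 + 0 + 1 (carry in) = 1 → bit 1, carry out 0
Reading bits MSB→LSB: 11000100111
Strip leading zeros: 11000100111
= 11000100111


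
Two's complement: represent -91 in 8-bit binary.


Original: 01011011
Step 1 - Invert all bits: 10100100
Step 2 - Add 1: 10100100 + 1
= 10100101 (represents -91)


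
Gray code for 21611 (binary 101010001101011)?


Binary: 101010001101011
Gray code: G = B XOR (B >> 1)
B >> 1 = 010101000110101
101010001101011 XOR 010101000110101:
  1 XOR 0 = 1
  0 XOR 1 = 1
  1 XOR 0 = 1
  0 XOR 1 = 1
  1 XOR 0 = 1
  0 XOR 1 = 1
  0 XOR 0 = 0
  0 XOR 0 = 0
  1 XOR 0 = 1
  1 XOR 1 = 0
  0 XOR 1 = 1
  1 XOR 0 = 1
  0 XOR 1 = 1
  1 XOR 0 = 1
  1 XOR 1 = 0
= 111111001011110


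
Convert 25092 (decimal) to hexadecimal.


Divide by 16 repeatedly:
25092 ÷ 16 = 1568 remainder 4 (4)
1568 ÷ 16 = 98 remainder 0 (0)
98 ÷ 16 = 6 remainder 2 (2)
6 ÷ 16 = 0 remainder 6 (6)
Reading remainders bottom-up:
= 0x6204


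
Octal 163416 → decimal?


Positional values:
Position 0: 6 × 8^0 = 6
Position 1: 1 × 8^1 = 8
Position 2: 4 × 8^2 = 256
Position 3: 3 × 8^3 = 1536
Position 4: 6 × 8^4 = 24576
Position 5: 1 × 8^5 = 32768
Sum = 6 + 8 + 256 + 1536 + 24576 + 32768
= 59150


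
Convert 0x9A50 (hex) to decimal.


Positional values:
Position 0: 0 × 16^0 = 0 × 1 = 0
Position 1: 5 × 16^1 = 5 × 16 = 80
Position 2: A × 16^2 = 10 × 256 = 2560
Position 3: 9 × 16^3 = 9 × 4096 = 36864
Sum = 0 + 80 + 2560 + 36864
= 39504


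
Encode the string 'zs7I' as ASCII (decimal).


String: 'zs7I'  (4 characters)
Per-character ASCII lookup:
  'z': lowercase starts at 97: 'z' = 97 + 25 = 122
  's': lowercase starts at 97: 's' = 97 + 18 = 115
  '7': digits start at 48: '7' = 48 + 7 = 55
  'I': uppercase starts at 65: 'I' = 65 + 8 = 73
= 122 115 55 73


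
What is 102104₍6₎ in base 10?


Positional values (base 6):
  4 × 6^0 = 4 × 1 = 4
  0 × 6^1 = 0 × 6 = 0
  1 × 6^2 = 1 × 36 = 36
  2 × 6^3 = 2 × 216 = 432
  0 × 6^4 = 0 × 1296 = 0
  1 × 6^5 = 1 × 7776 = 7776
Sum = 4 + 0 + 36 + 432 + 0 + 7776
= 8248


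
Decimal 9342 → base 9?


Divide by 9 repeatedly:
9342 ÷ 9 = 1038 remainder 0
1038 ÷ 9 = 115 remainder 3
115 ÷ 9 = 12 remainder 7
12 ÷ 9 = 1 remainder 3
1 ÷ 9 = 0 remainder 1
Reading remainders bottom-up:
= 13730


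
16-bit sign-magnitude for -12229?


Sign bit: 1 (negative)
Magnitude: 12229 = 010111111000101
= 1010111111000101


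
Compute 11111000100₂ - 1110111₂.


Align and subtract column by column (LSB to MSB, borrowing when needed):
  11111000100
- 00001110111
  -----------
  col 0: (0 - 0 borrow-in) - 1 → borrow from next column: (0+2) - 1 = 1, borrow out 1
  col 1: (0 - 1 borrow-in) - 1 → borrow from next column: (-1+2) - 1 = 0, borrow out 1
  col 2: (1 - 1 borrow-in) - 1 → borrow from next column: (0+2) - 1 = 1, borrow out 1
  col 3: (0 - 1 borrow-in) - 0 → borrow from next column: (-1+2) - 0 = 1, borrow out 1
  col 4: (0 - 1 borrow-in) - 1 → borrow from next column: (-1+2) - 1 = 0, borrow out 1
  col 5: (0 - 1 borrow-in) - 1 → borrow from next column: (-1+2) - 1 = 0, borrow out 1
  col 6: (1 - 1 borrow-in) - 1 → borrow from next column: (0+2) - 1 = 1, borrow out 1
  col 7: (1 - 1 borrow-in) - 0 → 0 - 0 = 0, borrow out 0
  col 8: (1 - 0 borrow-in) - 0 → 1 - 0 = 1, borrow out 0
  col 9: (1 - 0 borrow-in) - 0 → 1 - 0 = 1, borrow out 0
  col 10: (1 - 0 borrow-in) - 0 → 1 - 0 = 1, borrow out 0
Reading bits MSB→LSB: 11101001101
Strip leading zeros: 11101001101
= 11101001101


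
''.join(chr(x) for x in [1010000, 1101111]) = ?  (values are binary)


Codes (binary): 1010000 1101111
Per-code ASCII lookup:
  1010000 = 80  (range 65-90: uppercase, 80 - 65 = 15) → 'P'
  1101111 = 111  (range 97-122: lowercase, 111 - 97 = 14) → 'o'
= 'Po'


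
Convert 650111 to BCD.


Each digit → 4-bit binary:
  6 → 0110
  5 → 0101
  0 → 0000
  1 → 0001
  1 → 0001
  1 → 0001
= 0110 0101 0000 0001 0001 0001


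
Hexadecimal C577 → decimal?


Positional values:
Position 0: 7 × 16^0 = 7 × 1 = 7
Position 1: 7 × 16^1 = 7 × 16 = 112
Position 2: 5 × 16^2 = 5 × 256 = 1280
Position 3: C × 16^3 = 12 × 4096 = 49152
Sum = 7 + 112 + 1280 + 49152
= 50551


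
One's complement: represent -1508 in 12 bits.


Original: 010111100100
Invert all bits:
  bit 0: 0 → 1
  bit 1: 1 → 0
  bit 2: 0 → 1
  bit 3: 1 → 0
  bit 4: 1 → 0
  bit 5: 1 → 0
  bit 6: 1 → 0
  bit 7: 0 → 1
  bit 8: 0 → 1
  bit 9: 1 → 0
  bit 10: 0 → 1
  bit 11: 0 → 1
= 101000011011


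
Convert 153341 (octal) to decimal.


Positional values:
Position 0: 1 × 8^0 = 1
Position 1: 4 × 8^1 = 32
Position 2: 3 × 8^2 = 192
Position 3: 3 × 8^3 = 1536
Position 4: 5 × 8^4 = 20480
Position 5: 1 × 8^5 = 32768
Sum = 1 + 32 + 192 + 1536 + 20480 + 32768
= 55009


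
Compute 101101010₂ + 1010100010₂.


Align and add column by column (LSB to MSB, carry propagating):
  00101101010
+ 01010100010
  -----------
  col 0: 0 + 0 + 0 (carry in) = 0 → bit 0, carry out 0
  col 1: 1 + 1 + 0 (carry in) = 2 → bit 0, carry out 1
  col 2: 0 + 0 + 1 (carry in) = 1 → bit 1, carry out 0
  col 3: 1 + 0 + 0 (carry in) = 1 → bit 1, carry out 0
  col 4: 0 + 0 + 0 (carry in) = 0 → bit 0, carry out 0
  col 5: 1 + 1 + 0 (carry in) = 2 → bit 0, carry out 1
  col 6: 1 + 0 + 1 (carry in) = 2 → bit 0, carry out 1
  col 7: 0 + 1 + 1 (carry in) = 2 → bit 0, carry out 1
  col 8: 1 + 0 + 1 (carry in) = 2 → bit 0, carry out 1
  col 9: 0 + 1 + 1 (carry in) = 2 → bit 0, carry out 1
  col 10: 0 + 0 + 1 (carry in) = 1 → bit 1, carry out 0
Reading bits MSB→LSB: 10000001100
Strip leading zeros: 10000001100
= 10000001100


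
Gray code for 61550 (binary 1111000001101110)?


Binary: 1111000001101110
Gray code: G = B XOR (B >> 1)
B >> 1 = 0111100000110111
1111000001101110 XOR 0111100000110111:
  1 XOR 0 = 1
  1 XOR 1 = 0
  1 XOR 1 = 0
  1 XOR 1 = 0
  0 XOR 1 = 1
  0 XOR 0 = 0
  0 XOR 0 = 0
  0 XOR 0 = 0
  0 XOR 0 = 0
  1 XOR 0 = 1
  1 XOR 1 = 0
  0 XOR 1 = 1
  1 XOR 0 = 1
  1 XOR 1 = 0
  1 XOR 1 = 0
  0 XOR 1 = 1
= 1000100001011001


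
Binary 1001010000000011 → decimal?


Positional values:
Bit 0: 1 × 2^0 = 1
Bit 1: 1 × 2^1 = 2
Bit 10: 1 × 2^10 = 1024
Bit 12: 1 × 2^12 = 4096
Bit 15: 1 × 2^15 = 32768
Sum = 1 + 2 + 1024 + 4096 + 32768
= 37891


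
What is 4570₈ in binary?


Each octal digit → 3 binary bits:
  4 = 100
  5 = 101
  7 = 111
  0 = 000
Concatenate: 100 101 111 000
= 100101111000


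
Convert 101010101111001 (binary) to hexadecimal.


Group into 4-bit nibbles: 0101010101111001
  0101 = 5
  0101 = 5
  0111 = 7
  1001 = 9
= 0x5579


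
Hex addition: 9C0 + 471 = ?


Align and add column by column (LSB to MSB, each column mod 16 with carry):
  09C0
+ 0471
  ----
  col 0: 0(0) + 1(1) + 0 (carry in) = 1 → 1(1), carry out 0
  col 1: C(12) + 7(7) + 0 (carry in) = 19 → 3(3), carry out 1
  col 2: 9(9) + 4(4) + 1 (carry in) = 14 → E(14), carry out 0
  col 3: 0(0) + 0(0) + 0 (carry in) = 0 → 0(0), carry out 0
Reading digits MSB→LSB: 0E31
Strip leading zeros: E31
= 0xE31


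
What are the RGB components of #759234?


Hex: #759234
R = 75₁₆ = 117
G = 92₁₆ = 146
B = 34₁₆ = 52
= RGB(117, 146, 52)


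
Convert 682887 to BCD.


Each digit → 4-bit binary:
  6 → 0110
  8 → 1000
  2 → 0010
  8 → 1000
  8 → 1000
  7 → 0111
= 0110 1000 0010 1000 1000 0111


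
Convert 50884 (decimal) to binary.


Divide by 2 repeatedly:
50884 ÷ 2 = 25442 remainder 0
25442 ÷ 2 = 12721 remainder 0
12721 ÷ 2 = 6360 remainder 1
6360 ÷ 2 = 3180 remainder 0
3180 ÷ 2 = 1590 remainder 0
1590 ÷ 2 = 795 remainder 0
795 ÷ 2 = 397 remainder 1
397 ÷ 2 = 198 remainder 1
198 ÷ 2 = 99 remainder 0
99 ÷ 2 = 49 remainder 1
49 ÷ 2 = 24 remainder 1
24 ÷ 2 = 12 remainder 0
12 ÷ 2 = 6 remainder 0
6 ÷ 2 = 3 remainder 0
3 ÷ 2 = 1 remainder 1
1 ÷ 2 = 0 remainder 1
Reading remainders bottom-up:
= 1100011011000100


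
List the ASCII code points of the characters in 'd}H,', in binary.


String: 'd}H,'  (4 characters)
Per-character ASCII lookup:
  'd': lowercase starts at 97: 'd' = 97 + 3 = 100 → 1100100
  '}': special character: '}' = 125 → 1111101
  'H': uppercase starts at 65: 'H' = 65 + 7 = 72 → 1001000
  ',': special character: ',' = 44 → 101100
= 1100100 1111101 1001000 101100


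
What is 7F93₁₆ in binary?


Each hex digit → 4 binary bits:
  7 = 0111
  F = 1111
  9 = 1001
  3 = 0011
Concatenate: 0111 1111 1001 0011
= 0111111110010011


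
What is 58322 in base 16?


Divide by 16 repeatedly:
58322 ÷ 16 = 3645 remainder 2 (2)
3645 ÷ 16 = 227 remainder 13 (D)
227 ÷ 16 = 14 remainder 3 (3)
14 ÷ 16 = 0 remainder 14 (E)
Reading remainders bottom-up:
= 0xE3D2


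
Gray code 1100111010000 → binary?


Gray code: 1100111010000
MSB stays the same: 1
Each subsequent bit = prev_binary XOR current_gray:
  B[1] = 1 XOR 1 = 0
  B[2] = 0 XOR 0 = 0
  B[3] = 0 XOR 0 = 0
  B[4] = 0 XOR 1 = 1
  B[5] = 1 XOR 1 = 0
  B[6] = 0 XOR 1 = 1
  B[7] = 1 XOR 0 = 1
  B[8] = 1 XOR 1 = 0
  B[9] = 0 XOR 0 = 0
  B[10] = 0 XOR 0 = 0
  B[11] = 0 XOR 0 = 0
  B[12] = 0 XOR 0 = 0
= 1000101100000 (4448 decimal)


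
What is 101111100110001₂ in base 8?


Group into 3-bit groups: 101111100110001
  101 = 5
  111 = 7
  100 = 4
  110 = 6
  001 = 1
= 0o57461


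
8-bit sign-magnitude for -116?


Sign bit: 1 (negative)
Magnitude: 116 = 1110100
= 11110100


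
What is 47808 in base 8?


Divide by 8 repeatedly:
47808 ÷ 8 = 5976 remainder 0
5976 ÷ 8 = 747 remainder 0
747 ÷ 8 = 93 remainder 3
93 ÷ 8 = 11 remainder 5
11 ÷ 8 = 1 remainder 3
1 ÷ 8 = 0 remainder 1
Reading remainders bottom-up:
= 0o135300


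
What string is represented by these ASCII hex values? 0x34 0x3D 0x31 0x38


Codes (hex): 0x34 0x3D 0x31 0x38
Per-code ASCII lookup:
  0x34 = 52  (range 48-57: digits, 52 - 48 = 4) → '4'
  0x3D = 61  (special character) → '='
  0x31 = 49  (range 48-57: digits, 49 - 48 = 1) → '1'
  0x38 = 56  (range 48-57: digits, 56 - 48 = 8) → '8'
= '4=18'


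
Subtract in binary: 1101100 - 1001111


Align and subtract column by column (LSB to MSB, borrowing when needed):
  1101100
- 1001111
  -------
  col 0: (0 - 0 borrow-in) - 1 → borrow from next column: (0+2) - 1 = 1, borrow out 1
  col 1: (0 - 1 borrow-in) - 1 → borrow from next column: (-1+2) - 1 = 0, borrow out 1
  col 2: (1 - 1 borrow-in) - 1 → borrow from next column: (0+2) - 1 = 1, borrow out 1
  col 3: (1 - 1 borrow-in) - 1 → borrow from next column: (0+2) - 1 = 1, borrow out 1
  col 4: (0 - 1 borrow-in) - 0 → borrow from next column: (-1+2) - 0 = 1, borrow out 1
  col 5: (1 - 1 borrow-in) - 0 → 0 - 0 = 0, borrow out 0
  col 6: (1 - 0 borrow-in) - 1 → 1 - 1 = 0, borrow out 0
Reading bits MSB→LSB: 0011101
Strip leading zeros: 11101
= 11101


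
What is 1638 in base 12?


Divide by 12 repeatedly:
1638 ÷ 12 = 136 remainder 6
136 ÷ 12 = 11 remainder 4
11 ÷ 12 = 0 remainder 11
Reading remainders bottom-up:
= B46


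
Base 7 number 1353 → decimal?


Positional values (base 7):
  3 × 7^0 = 3 × 1 = 3
  5 × 7^1 = 5 × 7 = 35
  3 × 7^2 = 3 × 49 = 147
  1 × 7^3 = 1 × 343 = 343
Sum = 3 + 35 + 147 + 343
= 528


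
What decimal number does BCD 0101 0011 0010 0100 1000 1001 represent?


Each 4-bit group → digit:
  0101 → 5
  0011 → 3
  0010 → 2
  0100 → 4
  1000 → 8
  1001 → 9
= 532489


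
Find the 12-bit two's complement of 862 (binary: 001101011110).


Original: 001101011110
Step 1 - Invert all bits: 110010100001
Step 2 - Add 1: 110010100001 + 1
= 110010100010 (represents -862)


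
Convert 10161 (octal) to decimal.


Positional values:
Position 0: 1 × 8^0 = 1
Position 1: 6 × 8^1 = 48
Position 2: 1 × 8^2 = 64
Position 3: 0 × 8^3 = 0
Position 4: 1 × 8^4 = 4096
Sum = 1 + 48 + 64 + 0 + 4096
= 4209


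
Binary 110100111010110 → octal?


Group into 3-bit groups: 110100111010110
  110 = 6
  100 = 4
  111 = 7
  010 = 2
  110 = 6
= 0o64726


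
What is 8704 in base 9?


Divide by 9 repeatedly:
8704 ÷ 9 = 967 remainder 1
967 ÷ 9 = 107 remainder 4
107 ÷ 9 = 11 remainder 8
11 ÷ 9 = 1 remainder 2
1 ÷ 9 = 0 remainder 1
Reading remainders bottom-up:
= 12841


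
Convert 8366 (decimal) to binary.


Divide by 2 repeatedly:
8366 ÷ 2 = 4183 remainder 0
4183 ÷ 2 = 2091 remainder 1
2091 ÷ 2 = 1045 remainder 1
1045 ÷ 2 = 522 remainder 1
522 ÷ 2 = 261 remainder 0
261 ÷ 2 = 130 remainder 1
130 ÷ 2 = 65 remainder 0
65 ÷ 2 = 32 remainder 1
32 ÷ 2 = 16 remainder 0
16 ÷ 2 = 8 remainder 0
8 ÷ 2 = 4 remainder 0
4 ÷ 2 = 2 remainder 0
2 ÷ 2 = 1 remainder 0
1 ÷ 2 = 0 remainder 1
Reading remainders bottom-up:
= 10000010101110
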